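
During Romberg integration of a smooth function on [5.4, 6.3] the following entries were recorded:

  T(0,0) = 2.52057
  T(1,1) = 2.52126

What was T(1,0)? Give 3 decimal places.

2.521

From T(1,1) = (4·T(1,0) − T(0,0))/3, solve for T(1,0):
4·T(1,0) = 3·2.52126 + 2.52057 = 10.08435
T(1,0) = 2.52109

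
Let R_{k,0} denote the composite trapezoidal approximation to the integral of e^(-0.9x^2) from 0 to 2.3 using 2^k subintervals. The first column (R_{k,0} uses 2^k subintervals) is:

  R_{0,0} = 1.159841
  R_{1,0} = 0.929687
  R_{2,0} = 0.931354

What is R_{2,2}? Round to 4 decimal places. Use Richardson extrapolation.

0.9372

Richardson extrapolation on the trapezoidal column (denominator 4−1=3):
R_{1,1} = 0.929687 + (0.929687 − 1.159841)/3 = 0.852969
R_{2,1} = (4·0.931354 − 0.929687) / 3 = 0.931910
R_{2,2} = (16·0.931910 − 0.852969) / 15 = 0.937173
(Column j=1 coincides with Simpson's rule on the same nodes.)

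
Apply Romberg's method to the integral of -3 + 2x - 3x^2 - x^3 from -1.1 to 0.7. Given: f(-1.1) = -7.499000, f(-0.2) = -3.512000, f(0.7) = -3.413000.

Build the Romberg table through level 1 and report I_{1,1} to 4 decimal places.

I_{0,0} (trapezoid, 1 panel, h=1.8000): -9.820800
I_{1,0} (trapezoid, 2 panels, h=0.9000): -8.071200
I_{1,1} = -8.071200 + (-8.071200 − (-9.820800))/3 = -7.488000

-7.4880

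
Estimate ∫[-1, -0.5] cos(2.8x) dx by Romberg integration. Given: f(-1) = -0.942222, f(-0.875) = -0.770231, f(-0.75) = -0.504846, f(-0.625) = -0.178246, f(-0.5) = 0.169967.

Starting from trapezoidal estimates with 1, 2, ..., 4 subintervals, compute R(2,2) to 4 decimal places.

-0.2323

R(0,0) (trapezoid, 1 panel, h=0.5000): -0.193064
R(1,0) (trapezoid, 2 panels, h=0.2500): -0.222743
R(2,0) (trapezoid, 4 panels, h=0.1250): -0.229931
R(1,1) = -0.222743 + (-0.222743 − (-0.193064))/3 = -0.232636
R(2,1) = -0.229931 + (-0.229931 − (-0.222743))/3 = -0.232327
R(2,2) = -0.232327 + (-0.232327 − (-0.232636))/15 = -0.232306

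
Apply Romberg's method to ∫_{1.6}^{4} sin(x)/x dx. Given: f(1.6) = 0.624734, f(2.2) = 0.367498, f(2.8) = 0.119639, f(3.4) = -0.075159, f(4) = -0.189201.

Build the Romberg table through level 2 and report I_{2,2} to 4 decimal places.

I_{0,0} (trapezoid, 1 panel, h=2.4000): 0.522640
I_{1,0} (trapezoid, 2 panels, h=1.2000): 0.404887
I_{2,0} (trapezoid, 4 panels, h=0.6000): 0.377847
I_{1,1} = 0.404887 + (0.404887 − 0.522640)/3 = 0.365636
I_{2,1} = 0.377847 + (0.377847 − 0.404887)/3 = 0.368834
I_{2,2} = 0.368834 + (0.368834 − 0.365636)/15 = 0.369047

0.3690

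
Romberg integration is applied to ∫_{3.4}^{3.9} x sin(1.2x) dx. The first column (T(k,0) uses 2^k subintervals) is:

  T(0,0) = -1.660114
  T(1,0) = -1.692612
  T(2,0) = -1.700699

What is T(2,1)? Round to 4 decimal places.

-1.7034

Richardson extrapolation on the trapezoidal column (denominator 4−1=3):
T(2,1) = (4·(-1.700699) − (-1.692612)) / 3 = -1.703395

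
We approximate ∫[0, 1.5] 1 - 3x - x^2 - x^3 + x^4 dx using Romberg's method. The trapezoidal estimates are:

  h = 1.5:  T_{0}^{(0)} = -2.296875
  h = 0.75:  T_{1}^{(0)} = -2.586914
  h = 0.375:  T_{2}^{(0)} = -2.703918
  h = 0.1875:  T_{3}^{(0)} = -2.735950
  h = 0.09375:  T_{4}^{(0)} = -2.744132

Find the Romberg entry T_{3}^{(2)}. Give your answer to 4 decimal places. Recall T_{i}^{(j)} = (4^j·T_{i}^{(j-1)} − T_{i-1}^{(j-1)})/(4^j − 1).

Richardson extrapolation on the trapezoidal column (denominator 4−1=3):
T_{2}^{(1)} = (4·(-2.703918) − (-2.586914)) / 3 = -2.742919
T_{3}^{(1)} = (4·(-2.735950) − (-2.703918)) / 3 = -2.746627
T_{3}^{(2)} = -2.746627 + (-2.746627 − (-2.742919))/15 = -2.746874

-2.7469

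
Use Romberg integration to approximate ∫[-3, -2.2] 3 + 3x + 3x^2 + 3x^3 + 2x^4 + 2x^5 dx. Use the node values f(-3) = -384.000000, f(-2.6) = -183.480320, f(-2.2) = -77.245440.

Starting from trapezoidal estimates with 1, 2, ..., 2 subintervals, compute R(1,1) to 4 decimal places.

-159.3556

R(0,0) (trapezoid, 1 panel, h=0.8000): -184.498176
R(1,0) (trapezoid, 2 panels, h=0.4000): -165.641216
R(1,1) = -165.641216 + (-165.641216 − (-184.498176))/3 = -159.355563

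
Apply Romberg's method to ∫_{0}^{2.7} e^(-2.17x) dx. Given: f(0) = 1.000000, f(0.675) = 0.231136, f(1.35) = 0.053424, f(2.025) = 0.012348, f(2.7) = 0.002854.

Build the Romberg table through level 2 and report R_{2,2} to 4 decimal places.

0.4636

R_{0,0} (trapezoid, 1 panel, h=2.7000): 1.353853
R_{1,0} (trapezoid, 2 panels, h=1.3500): 0.749049
R_{2,0} (trapezoid, 4 panels, h=0.6750): 0.538876
R_{1,1} = 0.749049 + (0.749049 − 1.353853)/3 = 0.547448
R_{2,1} = 0.538876 + (0.538876 − 0.749049)/3 = 0.468818
R_{2,2} = 0.468818 + (0.468818 − 0.547448)/15 = 0.463576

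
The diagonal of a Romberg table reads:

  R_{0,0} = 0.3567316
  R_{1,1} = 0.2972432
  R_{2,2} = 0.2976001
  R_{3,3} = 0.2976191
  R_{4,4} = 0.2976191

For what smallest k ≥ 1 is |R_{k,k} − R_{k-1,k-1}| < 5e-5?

k = 3

|R_{1,1} − R_{0,0}| = 0.0594884 ≥ 5e-5
|R_{2,2} − R_{1,1}| = 0.0003569 ≥ 5e-5
|R_{3,3} − R_{2,2}| = 0.0000190 < 5e-5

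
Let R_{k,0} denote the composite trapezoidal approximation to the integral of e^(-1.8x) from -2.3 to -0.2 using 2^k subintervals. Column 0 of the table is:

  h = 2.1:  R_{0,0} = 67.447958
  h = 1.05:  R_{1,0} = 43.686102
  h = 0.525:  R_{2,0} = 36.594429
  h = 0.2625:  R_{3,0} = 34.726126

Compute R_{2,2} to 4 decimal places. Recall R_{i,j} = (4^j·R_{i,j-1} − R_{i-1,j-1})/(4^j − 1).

Richardson extrapolation on the trapezoidal column (denominator 4−1=3):
R_{1,1} = 43.686102 + (43.686102 − 67.447958)/3 = 35.765483
R_{2,1} = (4·36.594429 − 43.686102) / 3 = 34.230538
R_{2,2} = (16·34.230538 − 35.765483) / 15 = 34.128208

34.1282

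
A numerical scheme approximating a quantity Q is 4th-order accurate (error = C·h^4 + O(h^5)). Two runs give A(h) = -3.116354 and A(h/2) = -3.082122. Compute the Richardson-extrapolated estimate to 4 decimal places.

The leading error scales as h^4; refining by a factor of 2 reduces it by 2^4 = 16.
Extrapolated value = (16·A(h/2) − A(h)) / (16 − 1)
= (16·(-3.082122) − (-3.116354)) / 15
= -46.197598 / 15 = -3.079840

-3.0798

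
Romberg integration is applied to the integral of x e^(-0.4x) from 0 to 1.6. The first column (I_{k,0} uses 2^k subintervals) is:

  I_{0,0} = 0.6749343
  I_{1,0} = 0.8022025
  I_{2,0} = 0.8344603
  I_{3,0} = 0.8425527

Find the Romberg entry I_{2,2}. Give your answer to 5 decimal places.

0.84525

I_{1,1} = (4·0.8022025 − 0.6749343) / 3 = 0.8446252
I_{2,1} = (4·0.8344603 − 0.8022025) / 3 = 0.8452129
I_{2,2} = (16·0.8452129 − 0.8446252) / 15 = 0.8452521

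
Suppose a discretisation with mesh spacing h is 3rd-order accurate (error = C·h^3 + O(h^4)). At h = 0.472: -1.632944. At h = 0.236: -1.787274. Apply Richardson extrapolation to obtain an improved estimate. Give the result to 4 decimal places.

The leading error scales as h^3; refining by a factor of 2 reduces it by 2^3 = 8.
Extrapolated value = (8·A(h/2) − A(h)) / (8 − 1)
= (8·(-1.787274) − (-1.632944)) / 7
= -12.665248 / 7 = -1.809321

-1.8093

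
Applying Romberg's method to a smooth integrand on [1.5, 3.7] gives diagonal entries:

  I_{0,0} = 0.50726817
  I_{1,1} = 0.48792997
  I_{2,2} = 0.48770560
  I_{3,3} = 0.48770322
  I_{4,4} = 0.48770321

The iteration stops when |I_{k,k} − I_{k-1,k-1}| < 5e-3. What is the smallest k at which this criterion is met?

k = 2

|I_{1,1} − I_{0,0}| = 0.01933820 ≥ 5e-3
|I_{2,2} − I_{1,1}| = 0.00022437 < 5e-3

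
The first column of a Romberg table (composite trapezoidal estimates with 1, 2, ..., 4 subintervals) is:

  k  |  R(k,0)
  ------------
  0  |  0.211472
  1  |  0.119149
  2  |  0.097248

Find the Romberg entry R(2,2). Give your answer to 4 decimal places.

R(1,1) = (4·0.119149 − 0.211472) / 3 = 0.088375
R(2,1) = (4·0.097248 − 0.119149) / 3 = 0.089948
R(2,2) = 0.089948 + (0.089948 − 0.088375)/15 = 0.090053
(Column j=1 coincides with Simpson's rule on the same nodes.)

0.0901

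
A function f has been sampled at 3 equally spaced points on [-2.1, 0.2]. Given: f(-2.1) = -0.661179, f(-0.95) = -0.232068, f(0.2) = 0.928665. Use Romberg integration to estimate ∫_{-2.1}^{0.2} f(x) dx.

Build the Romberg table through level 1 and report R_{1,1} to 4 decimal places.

-0.2533

R_{0,0} (trapezoid, 1 panel, h=2.3000): 0.307609
R_{1,0} (trapezoid, 2 panels, h=1.1500): -0.113074
R_{1,1} = -0.113074 + (-0.113074 − 0.307609)/3 = -0.253302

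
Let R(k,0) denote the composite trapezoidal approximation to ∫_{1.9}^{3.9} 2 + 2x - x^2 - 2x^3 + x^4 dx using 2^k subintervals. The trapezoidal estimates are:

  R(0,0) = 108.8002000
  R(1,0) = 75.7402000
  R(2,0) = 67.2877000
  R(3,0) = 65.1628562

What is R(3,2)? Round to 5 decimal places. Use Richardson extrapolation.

R(2,1) = 67.2877000 + (67.2877000 − 75.7402000)/3 = 64.4702000
R(3,1) = 65.1628562 + (65.1628562 − 67.2877000)/3 = 64.4545749
R(3,2) = (16·64.4545749 − 64.4702000) / 15 = 64.4535332

64.45353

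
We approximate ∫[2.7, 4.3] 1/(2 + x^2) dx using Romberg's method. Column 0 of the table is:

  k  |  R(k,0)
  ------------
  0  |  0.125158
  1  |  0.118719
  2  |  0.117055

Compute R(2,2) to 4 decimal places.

0.1165

R(1,1) = 0.118719 + (0.118719 − 0.125158)/3 = 0.116573
R(2,1) = (4·0.117055 − 0.118719) / 3 = 0.116500
R(2,2) = (16·0.116500 − 0.116573) / 15 = 0.116495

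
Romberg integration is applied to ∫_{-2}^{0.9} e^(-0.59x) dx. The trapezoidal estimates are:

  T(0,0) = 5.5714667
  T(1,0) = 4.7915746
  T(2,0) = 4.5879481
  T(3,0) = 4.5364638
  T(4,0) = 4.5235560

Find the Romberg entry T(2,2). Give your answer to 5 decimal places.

Richardson extrapolation on the trapezoidal column (denominator 4−1=3):
T(1,1) = (4·4.7915746 − 5.5714667) / 3 = 4.5316106
T(2,1) = (4·4.5879481 − 4.7915746) / 3 = 4.5200726
T(2,2) = 4.5200726 + (4.5200726 − 4.5316106)/15 = 4.5193034

4.51930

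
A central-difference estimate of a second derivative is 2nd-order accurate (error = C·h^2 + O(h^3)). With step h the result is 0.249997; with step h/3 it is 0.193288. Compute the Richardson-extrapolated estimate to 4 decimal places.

0.1862

The leading error scales as h^2; refining by a factor of 3 reduces it by 3^2 = 9.
Extrapolated value = (9·A(h/3) − A(h)) / (9 − 1)
= (9·0.193288 − 0.249997) / 8
= 1.489595 / 8 = 0.186199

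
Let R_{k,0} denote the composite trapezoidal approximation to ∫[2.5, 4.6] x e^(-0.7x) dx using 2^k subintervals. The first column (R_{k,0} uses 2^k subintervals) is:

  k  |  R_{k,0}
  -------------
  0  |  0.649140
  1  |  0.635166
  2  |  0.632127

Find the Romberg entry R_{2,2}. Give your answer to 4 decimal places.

R_{1,1} = 0.635166 + (0.635166 − 0.649140)/3 = 0.630508
R_{2,1} = (4·0.632127 − 0.635166) / 3 = 0.631114
R_{2,2} = (16·0.631114 − 0.630508) / 15 = 0.631154

0.6312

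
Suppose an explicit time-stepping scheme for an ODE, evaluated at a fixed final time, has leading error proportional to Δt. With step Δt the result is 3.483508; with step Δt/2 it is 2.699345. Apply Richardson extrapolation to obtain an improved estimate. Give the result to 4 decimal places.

Extrapolated value = (2·A(Δt/2) − A(Δt)) / (2 − 1)
= (2·2.699345 − 3.483508) / 1
= 1.915182 / 1 = 1.915182

1.9152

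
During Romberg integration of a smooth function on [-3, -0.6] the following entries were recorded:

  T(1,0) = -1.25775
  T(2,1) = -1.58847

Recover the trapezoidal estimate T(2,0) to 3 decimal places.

-1.506

From T(2,1) = (4·T(2,0) − T(1,0))/3, solve for T(2,0):
4·T(2,0) = 3·(-1.58847) + (-1.25775) = -6.02316
T(2,0) = -1.50579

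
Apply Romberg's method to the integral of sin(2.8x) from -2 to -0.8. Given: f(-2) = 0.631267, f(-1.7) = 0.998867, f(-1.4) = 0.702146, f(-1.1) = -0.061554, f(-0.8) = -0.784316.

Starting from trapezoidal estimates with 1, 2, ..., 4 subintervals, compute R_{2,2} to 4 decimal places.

0.4980

R_{0,0} (trapezoid, 1 panel, h=1.2000): -0.091829
R_{1,0} (trapezoid, 2 panels, h=0.6000): 0.375373
R_{2,0} (trapezoid, 4 panels, h=0.3000): 0.468880
R_{1,1} = 0.375373 + (0.375373 − (-0.091829))/3 = 0.531107
R_{2,1} = 0.468880 + (0.468880 − 0.375373)/3 = 0.500049
R_{2,2} = 0.500049 + (0.500049 − 0.531107)/15 = 0.497978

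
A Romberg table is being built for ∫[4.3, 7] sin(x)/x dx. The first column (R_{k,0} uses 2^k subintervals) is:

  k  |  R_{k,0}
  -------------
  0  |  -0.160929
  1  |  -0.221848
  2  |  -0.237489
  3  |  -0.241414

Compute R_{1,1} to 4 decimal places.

-0.2422

Richardson extrapolation on the trapezoidal column (denominator 4−1=3):
R_{1,1} = (4·(-0.221848) − (-0.160929)) / 3 = -0.242154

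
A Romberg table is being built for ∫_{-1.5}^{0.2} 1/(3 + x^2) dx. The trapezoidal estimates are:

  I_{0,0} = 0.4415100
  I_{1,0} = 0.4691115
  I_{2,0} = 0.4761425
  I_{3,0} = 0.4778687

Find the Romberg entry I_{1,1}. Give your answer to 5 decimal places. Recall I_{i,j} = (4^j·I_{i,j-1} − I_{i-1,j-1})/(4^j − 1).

Richardson extrapolation on the trapezoidal column (denominator 4−1=3):
I_{1,1} = (4·0.4691115 − 0.4415100) / 3 = 0.4783120

0.47831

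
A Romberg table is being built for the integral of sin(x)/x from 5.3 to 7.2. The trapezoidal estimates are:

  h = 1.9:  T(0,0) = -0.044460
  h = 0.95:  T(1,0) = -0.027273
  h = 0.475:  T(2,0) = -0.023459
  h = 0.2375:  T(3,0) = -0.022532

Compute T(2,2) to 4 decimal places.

T(1,1) = -0.027273 + (-0.027273 − (-0.044460))/3 = -0.021544
T(2,1) = -0.023459 + (-0.023459 − (-0.027273))/3 = -0.022188
T(2,2) = (16·(-0.022188) − (-0.021544)) / 15 = -0.022231

-0.0222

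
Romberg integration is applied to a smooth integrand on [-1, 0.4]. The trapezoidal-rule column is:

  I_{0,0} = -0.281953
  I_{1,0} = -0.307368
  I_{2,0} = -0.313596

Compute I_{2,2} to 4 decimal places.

-0.3157

Richardson extrapolation on the trapezoidal column (denominator 4−1=3):
I_{1,1} = (4·(-0.307368) − (-0.281953)) / 3 = -0.315840
I_{2,1} = -0.313596 + (-0.313596 − (-0.307368))/3 = -0.315672
I_{2,2} = -0.315672 + (-0.315672 − (-0.315840))/15 = -0.315661
(Column j=1 coincides with Simpson's rule on the same nodes.)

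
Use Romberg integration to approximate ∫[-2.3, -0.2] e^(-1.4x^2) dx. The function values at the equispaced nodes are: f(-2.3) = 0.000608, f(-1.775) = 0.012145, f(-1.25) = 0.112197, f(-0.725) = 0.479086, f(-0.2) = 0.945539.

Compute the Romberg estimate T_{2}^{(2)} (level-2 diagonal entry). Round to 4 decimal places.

T_{0}^{(0)} (trapezoid, 1 panel, h=2.1000): 0.993454
T_{1}^{(0)} (trapezoid, 2 panels, h=1.0500): 0.614534
T_{2}^{(0)} (trapezoid, 4 panels, h=0.5250): 0.565163
T_{1}^{(1)} = 0.614534 + (0.614534 − 0.993454)/3 = 0.488227
T_{2}^{(1)} = 0.565163 + (0.565163 − 0.614534)/3 = 0.548706
T_{2}^{(2)} = 0.548706 + (0.548706 − 0.488227)/15 = 0.552738

0.5527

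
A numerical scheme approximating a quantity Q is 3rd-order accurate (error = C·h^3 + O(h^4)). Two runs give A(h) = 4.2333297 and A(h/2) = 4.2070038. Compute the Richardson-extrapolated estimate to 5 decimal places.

Extrapolated value = (8·A(h/2) − A(h)) / (8 − 1)
= (8·4.2070038 − 4.2333297) / 7
= 29.4227007 / 7 = 4.2032430

4.20324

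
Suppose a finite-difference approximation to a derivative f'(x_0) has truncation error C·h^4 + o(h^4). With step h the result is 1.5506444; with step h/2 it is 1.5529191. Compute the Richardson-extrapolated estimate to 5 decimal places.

1.55307

The leading error scales as h^4; refining by a factor of 2 reduces it by 2^4 = 16.
Extrapolated value = (16·A(h/2) − A(h)) / (16 − 1)
= (16·1.5529191 − 1.5506444) / 15
= 23.2960612 / 15 = 1.5530707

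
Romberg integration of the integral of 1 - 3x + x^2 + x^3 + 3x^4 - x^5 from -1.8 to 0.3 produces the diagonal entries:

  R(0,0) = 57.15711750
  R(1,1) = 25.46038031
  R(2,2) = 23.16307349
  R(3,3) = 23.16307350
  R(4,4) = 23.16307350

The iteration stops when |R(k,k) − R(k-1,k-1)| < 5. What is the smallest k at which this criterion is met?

k = 2

|R(1,1) − R(0,0)| = 31.69673719 ≥ 5
|R(2,2) − R(1,1)| = 2.29730682 < 5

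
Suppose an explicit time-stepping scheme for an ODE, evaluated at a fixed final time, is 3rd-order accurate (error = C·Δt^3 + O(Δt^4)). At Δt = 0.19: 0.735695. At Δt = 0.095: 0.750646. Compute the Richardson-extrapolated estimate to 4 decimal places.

0.7528

The leading error scales as Δt^3; refining by a factor of 2 reduces it by 2^3 = 8.
Extrapolated value = (8·A(Δt/2) − A(Δt)) / (8 − 1)
= (8·0.750646 − 0.735695) / 7
= 5.269473 / 7 = 0.752782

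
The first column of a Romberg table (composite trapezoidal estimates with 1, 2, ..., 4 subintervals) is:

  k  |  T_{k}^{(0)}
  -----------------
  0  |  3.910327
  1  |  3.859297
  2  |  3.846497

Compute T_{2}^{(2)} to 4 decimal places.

Richardson extrapolation on the trapezoidal column (denominator 4−1=3):
T_{1}^{(1)} = 3.859297 + (3.859297 − 3.910327)/3 = 3.842287
T_{2}^{(1)} = (4·3.846497 − 3.859297) / 3 = 3.842230
T_{2}^{(2)} = (16·3.842230 − 3.842287) / 15 = 3.842226

3.8422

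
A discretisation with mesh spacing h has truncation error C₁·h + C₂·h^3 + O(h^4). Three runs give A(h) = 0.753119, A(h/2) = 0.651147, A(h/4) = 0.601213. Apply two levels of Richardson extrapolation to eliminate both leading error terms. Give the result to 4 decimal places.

First eliminate the h term (factor 2^1 = 2):
  B₁ = (2·0.651147 − 0.753119)/1 = 0.549175
  B₂ = (2·0.601213 − 0.651147)/1 = 0.551279
Then eliminate the h^3 term (factor 2^3 = 8):
  (8·0.551279 − 0.549175)/7 = 0.551580

0.5516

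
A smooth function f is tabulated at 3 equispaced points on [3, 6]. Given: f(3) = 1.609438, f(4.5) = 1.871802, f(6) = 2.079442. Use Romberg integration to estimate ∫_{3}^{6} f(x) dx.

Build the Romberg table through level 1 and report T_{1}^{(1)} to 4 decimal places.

5.5880

T_{0}^{(0)} (trapezoid, 1 panel, h=3.0000): 5.533320
T_{1}^{(0)} (trapezoid, 2 panels, h=1.5000): 5.574363
T_{1}^{(1)} = 5.574363 + (5.574363 − 5.533320)/3 = 5.588044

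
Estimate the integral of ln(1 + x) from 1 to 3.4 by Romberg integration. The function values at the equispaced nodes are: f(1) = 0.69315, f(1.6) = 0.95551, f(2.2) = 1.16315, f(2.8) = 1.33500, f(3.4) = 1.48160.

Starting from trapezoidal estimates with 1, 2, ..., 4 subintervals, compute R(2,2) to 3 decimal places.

2.733

R(0,0) (trapezoid, 1 panel, h=2.4000): 2.60970
R(1,0) (trapezoid, 2 panels, h=1.2000): 2.70063
R(2,0) (trapezoid, 4 panels, h=0.6000): 2.72462
R(1,1) = 2.70063 + (2.70063 − 2.60970)/3 = 2.73094
R(2,1) = 2.72462 + (2.72462 − 2.70063)/3 = 2.73262
R(2,2) = 2.73262 + (2.73262 − 2.73094)/15 = 2.73273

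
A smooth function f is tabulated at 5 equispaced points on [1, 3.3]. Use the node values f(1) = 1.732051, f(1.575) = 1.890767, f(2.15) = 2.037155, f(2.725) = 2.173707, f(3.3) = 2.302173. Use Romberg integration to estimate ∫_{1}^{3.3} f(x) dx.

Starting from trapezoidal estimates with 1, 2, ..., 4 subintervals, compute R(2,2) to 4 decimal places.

R(0,0) (trapezoid, 1 panel, h=2.3000): 4.639358
R(1,0) (trapezoid, 2 panels, h=1.1500): 4.662407
R(2,0) (trapezoid, 4 panels, h=0.5750): 4.668276
R(1,1) = 4.662407 + (4.662407 − 4.639358)/3 = 4.670090
R(2,1) = 4.668276 + (4.668276 − 4.662407)/3 = 4.670232
R(2,2) = 4.670232 + (4.670232 − 4.670090)/15 = 4.670241

4.6702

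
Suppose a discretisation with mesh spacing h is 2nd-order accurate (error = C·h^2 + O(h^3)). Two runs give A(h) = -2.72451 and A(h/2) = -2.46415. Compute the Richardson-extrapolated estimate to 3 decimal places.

The leading error scales as h^2; refining by a factor of 2 reduces it by 2^2 = 4.
Extrapolated value = (4·A(h/2) − A(h)) / (4 − 1)
= (4·(-2.46415) − (-2.72451)) / 3
= -7.13209 / 3 = -2.37736

-2.377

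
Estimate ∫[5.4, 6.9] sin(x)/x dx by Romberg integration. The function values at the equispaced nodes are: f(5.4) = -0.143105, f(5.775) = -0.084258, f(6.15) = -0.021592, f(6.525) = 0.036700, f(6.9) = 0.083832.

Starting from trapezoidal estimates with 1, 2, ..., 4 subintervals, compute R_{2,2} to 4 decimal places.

-0.0366

R_{0,0} (trapezoid, 1 panel, h=1.5000): -0.044455
R_{1,0} (trapezoid, 2 panels, h=0.7500): -0.038421
R_{2,0} (trapezoid, 4 panels, h=0.3750): -0.037045
R_{1,1} = -0.038421 + (-0.038421 − (-0.044455))/3 = -0.036410
R_{2,1} = -0.037045 + (-0.037045 − (-0.038421))/3 = -0.036586
R_{2,2} = -0.036586 + (-0.036586 − (-0.036410))/15 = -0.036598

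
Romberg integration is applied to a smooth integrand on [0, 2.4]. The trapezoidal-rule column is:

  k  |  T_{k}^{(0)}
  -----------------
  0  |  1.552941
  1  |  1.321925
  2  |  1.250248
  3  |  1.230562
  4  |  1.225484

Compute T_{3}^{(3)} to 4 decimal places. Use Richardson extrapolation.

Richardson extrapolation on the trapezoidal column (denominator 4−1=3):
T_{1}^{(1)} = (4·1.321925 − 1.552941) / 3 = 1.244920
T_{2}^{(1)} = 1.250248 + (1.250248 − 1.321925)/3 = 1.226356
T_{3}^{(1)} = (4·1.230562 − 1.250248) / 3 = 1.224000
T_{2}^{(2)} = (16·1.226356 − 1.244920) / 15 = 1.225118
T_{3}^{(2)} = (16·1.224000 − 1.226356) / 15 = 1.223843
T_{3}^{(3)} = 1.223843 + (1.223843 − 1.225118)/63 = 1.223823

1.2238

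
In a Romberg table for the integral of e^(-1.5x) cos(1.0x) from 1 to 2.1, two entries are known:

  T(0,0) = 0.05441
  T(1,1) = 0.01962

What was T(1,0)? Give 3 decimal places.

0.028

From T(1,1) = (4·T(1,0) − T(0,0))/3, solve for T(1,0):
4·T(1,0) = 3·0.01962 + 0.05441 = 0.11327
T(1,0) = 0.02832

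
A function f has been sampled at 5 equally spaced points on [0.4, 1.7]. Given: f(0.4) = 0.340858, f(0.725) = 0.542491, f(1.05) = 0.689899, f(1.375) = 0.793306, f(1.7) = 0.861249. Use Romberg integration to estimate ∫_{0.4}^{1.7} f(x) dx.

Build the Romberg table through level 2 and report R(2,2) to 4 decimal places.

R(0,0) (trapezoid, 1 panel, h=1.3000): 0.781370
R(1,0) (trapezoid, 2 panels, h=0.6500): 0.839119
R(2,0) (trapezoid, 4 panels, h=0.3250): 0.853694
R(1,1) = 0.839119 + (0.839119 − 0.781370)/3 = 0.858369
R(2,1) = 0.853694 + (0.853694 − 0.839119)/3 = 0.858552
R(2,2) = 0.858552 + (0.858552 − 0.858369)/15 = 0.858564

0.8586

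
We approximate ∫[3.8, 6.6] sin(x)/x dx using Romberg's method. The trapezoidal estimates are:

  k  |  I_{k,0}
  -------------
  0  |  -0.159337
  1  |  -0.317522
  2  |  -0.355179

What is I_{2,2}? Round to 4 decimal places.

-0.3676

Richardson extrapolation on the trapezoidal column (denominator 4−1=3):
I_{1,1} = (4·(-0.317522) − (-0.159337)) / 3 = -0.370250
I_{2,1} = (4·(-0.355179) − (-0.317522)) / 3 = -0.367731
I_{2,2} = (16·(-0.367731) − (-0.370250)) / 15 = -0.367563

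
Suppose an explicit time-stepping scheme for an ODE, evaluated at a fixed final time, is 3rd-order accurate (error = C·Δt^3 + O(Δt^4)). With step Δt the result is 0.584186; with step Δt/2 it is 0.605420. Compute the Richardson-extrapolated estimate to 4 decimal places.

0.6085

The leading error scales as Δt^3; refining by a factor of 2 reduces it by 2^3 = 8.
Extrapolated value = (8·A(Δt/2) − A(Δt)) / (8 − 1)
= (8·0.605420 − 0.584186) / 7
= 4.259174 / 7 = 0.608453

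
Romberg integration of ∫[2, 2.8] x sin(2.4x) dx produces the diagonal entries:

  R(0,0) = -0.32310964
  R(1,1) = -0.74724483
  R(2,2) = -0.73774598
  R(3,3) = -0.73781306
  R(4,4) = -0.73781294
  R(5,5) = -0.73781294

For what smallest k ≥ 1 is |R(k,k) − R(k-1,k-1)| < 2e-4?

|R(1,1) − R(0,0)| = 0.42413519 ≥ 2e-4
|R(2,2) − R(1,1)| = 0.00949885 ≥ 2e-4
|R(3,3) − R(2,2)| = 0.00006708 < 2e-4

k = 3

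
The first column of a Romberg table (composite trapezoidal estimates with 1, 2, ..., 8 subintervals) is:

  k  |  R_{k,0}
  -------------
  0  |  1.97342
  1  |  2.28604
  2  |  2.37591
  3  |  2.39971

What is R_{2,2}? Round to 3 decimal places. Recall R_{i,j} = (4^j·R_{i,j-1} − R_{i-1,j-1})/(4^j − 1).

2.407

R_{1,1} = (4·2.28604 − 1.97342) / 3 = 2.39025
R_{2,1} = (4·2.37591 − 2.28604) / 3 = 2.40587
R_{2,2} = 2.40587 + (2.40587 − 2.39025)/15 = 2.40691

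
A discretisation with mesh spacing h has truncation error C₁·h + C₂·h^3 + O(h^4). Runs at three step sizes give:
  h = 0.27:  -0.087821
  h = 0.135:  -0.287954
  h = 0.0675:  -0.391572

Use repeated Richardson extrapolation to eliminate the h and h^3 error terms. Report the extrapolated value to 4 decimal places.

First eliminate the h term (factor 2^1 = 2):
  B₁ = (2·(-0.287954) − (-0.087821))/1 = -0.488087
  B₂ = (2·(-0.391572) − (-0.287954))/1 = -0.495190
Then eliminate the h^3 term (factor 2^3 = 8):
  (8·(-0.495190) − (-0.488087))/7 = -0.496205

-0.4962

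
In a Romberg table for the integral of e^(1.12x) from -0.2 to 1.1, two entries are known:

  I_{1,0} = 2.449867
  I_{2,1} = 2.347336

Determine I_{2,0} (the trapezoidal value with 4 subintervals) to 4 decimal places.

From I_{2,1} = (4·I_{2,0} − I_{1,0})/3, solve for I_{2,0}:
4·I_{2,0} = 3·2.347336 + 2.449867 = 9.491875
I_{2,0} = 2.372969

2.3730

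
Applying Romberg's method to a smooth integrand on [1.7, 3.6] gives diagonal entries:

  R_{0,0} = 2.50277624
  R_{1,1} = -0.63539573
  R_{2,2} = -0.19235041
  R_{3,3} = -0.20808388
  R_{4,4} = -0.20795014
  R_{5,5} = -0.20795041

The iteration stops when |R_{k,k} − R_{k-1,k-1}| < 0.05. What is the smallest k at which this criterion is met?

k = 3

|R_{1,1} − R_{0,0}| = 3.13817197 ≥ 0.05
|R_{2,2} − R_{1,1}| = 0.44304532 ≥ 0.05
|R_{3,3} − R_{2,2}| = 0.01573347 < 0.05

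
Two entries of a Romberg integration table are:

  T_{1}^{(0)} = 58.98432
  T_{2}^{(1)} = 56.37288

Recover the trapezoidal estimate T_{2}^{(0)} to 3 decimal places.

57.026

From T_{2}^{(1)} = (4·T_{2}^{(0)} − T_{1}^{(0)})/3, solve for T_{2}^{(0)}:
4·T_{2}^{(0)} = 3·56.37288 + 58.98432 = 228.10296
T_{2}^{(0)} = 57.02574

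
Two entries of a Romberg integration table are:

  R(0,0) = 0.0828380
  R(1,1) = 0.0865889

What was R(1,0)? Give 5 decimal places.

From R(1,1) = (4·R(1,0) − R(0,0))/3, solve for R(1,0):
4·R(1,0) = 3·0.0865889 + 0.0828380 = 0.3426047
R(1,0) = 0.0856512

0.08565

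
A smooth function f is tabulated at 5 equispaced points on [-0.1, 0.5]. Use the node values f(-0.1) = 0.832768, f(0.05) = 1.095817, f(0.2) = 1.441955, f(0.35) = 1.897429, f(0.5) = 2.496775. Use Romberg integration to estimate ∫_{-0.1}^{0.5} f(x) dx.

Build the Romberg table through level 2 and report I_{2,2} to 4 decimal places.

0.9093

I_{0,0} (trapezoid, 1 panel, h=0.6000): 0.998863
I_{1,0} (trapezoid, 2 panels, h=0.3000): 0.932018
I_{2,0} (trapezoid, 4 panels, h=0.1500): 0.914996
I_{1,1} = 0.932018 + (0.932018 − 0.998863)/3 = 0.909736
I_{2,1} = 0.914996 + (0.914996 − 0.932018)/3 = 0.909322
I_{2,2} = 0.909322 + (0.909322 − 0.909736)/15 = 0.909294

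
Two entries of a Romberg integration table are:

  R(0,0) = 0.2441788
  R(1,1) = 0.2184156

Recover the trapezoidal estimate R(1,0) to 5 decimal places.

0.22486

From R(1,1) = (4·R(1,0) − R(0,0))/3, solve for R(1,0):
4·R(1,0) = 3·0.2184156 + 0.2441788 = 0.8994256
R(1,0) = 0.2248564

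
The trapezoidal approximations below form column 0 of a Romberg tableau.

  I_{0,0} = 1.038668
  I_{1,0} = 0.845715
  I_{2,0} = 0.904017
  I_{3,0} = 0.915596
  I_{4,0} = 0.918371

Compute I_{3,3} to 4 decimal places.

Richardson extrapolation on the trapezoidal column (denominator 4−1=3):
I_{1,1} = (4·0.845715 − 1.038668) / 3 = 0.781397
I_{2,1} = (4·0.904017 − 0.845715) / 3 = 0.923451
I_{3,1} = 0.915596 + (0.915596 − 0.904017)/3 = 0.919456
I_{2,2} = (16·0.923451 − 0.781397) / 15 = 0.932921
I_{3,2} = 0.919456 + (0.919456 − 0.923451)/15 = 0.919190
I_{3,3} = (64·0.919190 − 0.932921) / 63 = 0.918972

0.9190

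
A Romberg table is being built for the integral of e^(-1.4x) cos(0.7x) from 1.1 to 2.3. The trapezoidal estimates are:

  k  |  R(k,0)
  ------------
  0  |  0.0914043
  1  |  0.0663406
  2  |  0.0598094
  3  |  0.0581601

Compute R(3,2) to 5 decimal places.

0.05761

Richardson extrapolation on the trapezoidal column (denominator 4−1=3):
R(2,1) = (4·0.0598094 − 0.0663406) / 3 = 0.0576323
R(3,1) = 0.0581601 + (0.0581601 − 0.0598094)/3 = 0.0576103
R(3,2) = (16·0.0576103 − 0.0576323) / 15 = 0.0576088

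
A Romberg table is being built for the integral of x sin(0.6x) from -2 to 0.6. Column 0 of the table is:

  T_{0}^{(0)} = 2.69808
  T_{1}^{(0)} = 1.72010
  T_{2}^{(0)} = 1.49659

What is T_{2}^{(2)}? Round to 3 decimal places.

1.424

Richardson extrapolation on the trapezoidal column (denominator 4−1=3):
T_{1}^{(1)} = (4·1.72010 − 2.69808) / 3 = 1.39411
T_{2}^{(1)} = 1.49659 + (1.49659 − 1.72010)/3 = 1.42209
T_{2}^{(2)} = 1.42209 + (1.42209 − 1.39411)/15 = 1.42396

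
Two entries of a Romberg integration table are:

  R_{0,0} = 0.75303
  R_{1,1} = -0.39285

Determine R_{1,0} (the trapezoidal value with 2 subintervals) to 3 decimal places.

From R_{1,1} = (4·R_{1,0} − R_{0,0})/3, solve for R_{1,0}:
4·R_{1,0} = 3·(-0.39285) + 0.75303 = -0.42552
R_{1,0} = -0.10638

-0.106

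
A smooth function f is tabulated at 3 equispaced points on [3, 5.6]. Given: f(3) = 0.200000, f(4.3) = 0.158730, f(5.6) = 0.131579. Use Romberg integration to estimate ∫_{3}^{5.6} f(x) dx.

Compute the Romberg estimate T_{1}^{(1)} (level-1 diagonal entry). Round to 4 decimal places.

T_{0}^{(0)} (trapezoid, 1 panel, h=2.6000): 0.431053
T_{1}^{(0)} (trapezoid, 2 panels, h=1.3000): 0.421875
T_{1}^{(1)} = 0.421875 + (0.421875 − 0.431053)/3 = 0.418816

0.4188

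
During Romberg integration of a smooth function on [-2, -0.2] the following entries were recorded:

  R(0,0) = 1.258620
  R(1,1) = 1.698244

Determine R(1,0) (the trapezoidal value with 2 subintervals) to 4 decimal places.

From R(1,1) = (4·R(1,0) − R(0,0))/3, solve for R(1,0):
4·R(1,0) = 3·1.698244 + 1.258620 = 6.353352
R(1,0) = 1.588338

1.5883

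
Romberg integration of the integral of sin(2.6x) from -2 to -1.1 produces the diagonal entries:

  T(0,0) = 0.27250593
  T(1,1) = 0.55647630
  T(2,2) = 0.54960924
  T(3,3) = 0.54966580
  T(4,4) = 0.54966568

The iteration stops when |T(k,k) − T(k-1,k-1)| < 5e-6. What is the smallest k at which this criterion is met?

k = 4

|T(1,1) − T(0,0)| = 0.28397037 ≥ 5e-6
|T(2,2) − T(1,1)| = 0.00686706 ≥ 5e-6
|T(3,3) − T(2,2)| = 0.00005656 ≥ 5e-6
|T(4,4) − T(3,3)| = 0.00000012 < 5e-6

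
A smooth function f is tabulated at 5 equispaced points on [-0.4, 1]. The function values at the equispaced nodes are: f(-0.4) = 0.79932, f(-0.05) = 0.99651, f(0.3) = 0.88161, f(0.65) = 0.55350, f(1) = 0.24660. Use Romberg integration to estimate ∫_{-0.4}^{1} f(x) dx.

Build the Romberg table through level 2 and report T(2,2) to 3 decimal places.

1.050

T(0,0) (trapezoid, 1 panel, h=1.4000): 0.73214
T(1,0) (trapezoid, 2 panels, h=0.7000): 0.98320
T(2,0) (trapezoid, 4 panels, h=0.3500): 1.03410
T(1,1) = 0.98320 + (0.98320 − 0.73214)/3 = 1.06689
T(2,1) = 1.03410 + (1.03410 − 0.98320)/3 = 1.05107
T(2,2) = 1.05107 + (1.05107 − 1.06689)/15 = 1.05002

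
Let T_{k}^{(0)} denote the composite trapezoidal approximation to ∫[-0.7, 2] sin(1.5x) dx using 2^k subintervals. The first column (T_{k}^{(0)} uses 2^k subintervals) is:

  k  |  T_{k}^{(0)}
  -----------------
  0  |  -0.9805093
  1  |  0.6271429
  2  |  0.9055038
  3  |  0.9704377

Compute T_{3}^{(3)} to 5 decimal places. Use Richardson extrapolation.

T_{1}^{(1)} = 0.6271429 + (0.6271429 − (-0.9805093))/3 = 1.1630270
T_{2}^{(1)} = 0.9055038 + (0.9055038 − 0.6271429)/3 = 0.9982908
T_{3}^{(1)} = (4·0.9704377 − 0.9055038) / 3 = 0.9920823
T_{2}^{(2)} = 0.9982908 + (0.9982908 − 1.1630270)/15 = 0.9873084
T_{3}^{(2)} = (16·0.9920823 − 0.9982908) / 15 = 0.9916684
T_{3}^{(3)} = 0.9916684 + (0.9916684 − 0.9873084)/63 = 0.9917376
(Column j=1 coincides with Simpson's rule on the same nodes.)

0.99174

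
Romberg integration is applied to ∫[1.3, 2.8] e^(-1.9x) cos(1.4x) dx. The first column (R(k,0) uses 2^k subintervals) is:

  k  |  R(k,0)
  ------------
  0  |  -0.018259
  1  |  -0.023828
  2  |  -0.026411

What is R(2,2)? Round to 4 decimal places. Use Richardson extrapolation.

-0.0274

Richardson extrapolation on the trapezoidal column (denominator 4−1=3):
R(1,1) = -0.023828 + (-0.023828 − (-0.018259))/3 = -0.025684
R(2,1) = -0.026411 + (-0.026411 − (-0.023828))/3 = -0.027272
R(2,2) = (16·(-0.027272) − (-0.025684)) / 15 = -0.027378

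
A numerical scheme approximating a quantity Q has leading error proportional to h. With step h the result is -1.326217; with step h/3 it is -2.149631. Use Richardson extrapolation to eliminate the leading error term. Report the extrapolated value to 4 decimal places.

The leading error scales as h; refining by a factor of 3 reduces it by 3^1 = 3.
Extrapolated value = (3·A(h/3) − A(h)) / (3 − 1)
= (3·(-2.149631) − (-1.326217)) / 2
= -5.122676 / 2 = -2.561338

-2.5613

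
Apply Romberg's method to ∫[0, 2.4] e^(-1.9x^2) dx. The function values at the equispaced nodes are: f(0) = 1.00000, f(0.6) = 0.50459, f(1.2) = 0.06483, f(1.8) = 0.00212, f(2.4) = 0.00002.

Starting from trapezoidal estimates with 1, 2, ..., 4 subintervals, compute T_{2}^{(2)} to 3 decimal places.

0.640

T_{0}^{(0)} (trapezoid, 1 panel, h=2.4000): 1.20002
T_{1}^{(0)} (trapezoid, 2 panels, h=1.2000): 0.67781
T_{2}^{(0)} (trapezoid, 4 panels, h=0.6000): 0.64293
T_{1}^{(1)} = 0.67781 + (0.67781 − 1.20002)/3 = 0.50374
T_{2}^{(1)} = 0.64293 + (0.64293 − 0.67781)/3 = 0.63130
T_{2}^{(2)} = 0.63130 + (0.63130 − 0.50374)/15 = 0.63980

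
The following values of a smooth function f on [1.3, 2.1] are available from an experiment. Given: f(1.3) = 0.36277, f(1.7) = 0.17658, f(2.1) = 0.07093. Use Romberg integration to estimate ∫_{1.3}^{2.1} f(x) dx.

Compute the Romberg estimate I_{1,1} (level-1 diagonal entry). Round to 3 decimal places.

I_{0,0} (trapezoid, 1 panel, h=0.8000): 0.17348
I_{1,0} (trapezoid, 2 panels, h=0.4000): 0.15737
I_{1,1} = 0.15737 + (0.15737 − 0.17348)/3 = 0.15200

0.152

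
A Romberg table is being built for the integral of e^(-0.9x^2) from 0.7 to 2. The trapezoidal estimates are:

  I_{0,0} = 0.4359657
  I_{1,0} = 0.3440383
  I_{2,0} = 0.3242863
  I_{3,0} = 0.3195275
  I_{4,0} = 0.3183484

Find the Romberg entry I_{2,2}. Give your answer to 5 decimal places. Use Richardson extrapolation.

Richardson extrapolation on the trapezoidal column (denominator 4−1=3):
I_{1,1} = (4·0.3440383 − 0.4359657) / 3 = 0.3133958
I_{2,1} = (4·0.3242863 − 0.3440383) / 3 = 0.3177023
I_{2,2} = (16·0.3177023 − 0.3133958) / 15 = 0.3179894
(Column j=1 coincides with Simpson's rule on the same nodes.)

0.31799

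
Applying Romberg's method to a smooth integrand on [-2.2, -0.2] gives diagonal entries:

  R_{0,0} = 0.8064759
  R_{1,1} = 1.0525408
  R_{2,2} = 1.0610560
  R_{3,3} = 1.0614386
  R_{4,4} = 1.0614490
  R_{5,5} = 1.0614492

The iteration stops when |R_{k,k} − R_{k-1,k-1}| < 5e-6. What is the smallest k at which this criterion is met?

|R_{1,1} − R_{0,0}| = 0.2460649 ≥ 5e-6
|R_{2,2} − R_{1,1}| = 0.0085152 ≥ 5e-6
|R_{3,3} − R_{2,2}| = 0.0003826 ≥ 5e-6
|R_{4,4} − R_{3,3}| = 0.0000104 ≥ 5e-6
|R_{5,5} − R_{4,4}| = 0.0000002 < 5e-6

k = 5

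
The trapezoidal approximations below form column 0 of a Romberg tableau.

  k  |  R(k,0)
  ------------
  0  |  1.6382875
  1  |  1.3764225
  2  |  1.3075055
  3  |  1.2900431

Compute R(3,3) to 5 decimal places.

R(1,1) = 1.3764225 + (1.3764225 − 1.6382875)/3 = 1.2891342
R(2,1) = 1.3075055 + (1.3075055 − 1.3764225)/3 = 1.2845332
R(3,1) = (4·1.2900431 − 1.3075055) / 3 = 1.2842223
R(2,2) = 1.2845332 + (1.2845332 − 1.2891342)/15 = 1.2842265
R(3,2) = 1.2842223 + (1.2842223 − 1.2845332)/15 = 1.2842016
R(3,3) = (64·1.2842016 − 1.2842265) / 63 = 1.2842012

1.28420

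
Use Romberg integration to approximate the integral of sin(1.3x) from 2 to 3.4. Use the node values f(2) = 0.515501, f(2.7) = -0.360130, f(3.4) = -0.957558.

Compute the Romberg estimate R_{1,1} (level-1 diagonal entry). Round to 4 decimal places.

R_{0,0} (trapezoid, 1 panel, h=1.4000): -0.309440
R_{1,0} (trapezoid, 2 panels, h=0.7000): -0.406811
R_{1,1} = -0.406811 + (-0.406811 − (-0.309440))/3 = -0.439268

-0.4393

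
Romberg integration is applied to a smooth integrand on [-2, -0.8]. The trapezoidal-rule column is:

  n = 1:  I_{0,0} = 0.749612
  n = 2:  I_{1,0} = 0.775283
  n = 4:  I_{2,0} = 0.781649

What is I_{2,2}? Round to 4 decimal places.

Richardson extrapolation on the trapezoidal column (denominator 4−1=3):
I_{1,1} = (4·0.775283 − 0.749612) / 3 = 0.783840
I_{2,1} = 0.781649 + (0.781649 − 0.775283)/3 = 0.783771
I_{2,2} = 0.783771 + (0.783771 − 0.783840)/15 = 0.783766
(Column j=1 coincides with Simpson's rule on the same nodes.)

0.7838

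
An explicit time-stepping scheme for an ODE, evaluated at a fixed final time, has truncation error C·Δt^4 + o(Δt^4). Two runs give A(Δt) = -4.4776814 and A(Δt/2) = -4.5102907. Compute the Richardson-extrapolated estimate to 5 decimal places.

Extrapolated value = (16·A(Δt/2) − A(Δt)) / (16 − 1)
= (16·(-4.5102907) − (-4.4776814)) / 15
= -67.6869698 / 15 = -4.5124647

-4.51246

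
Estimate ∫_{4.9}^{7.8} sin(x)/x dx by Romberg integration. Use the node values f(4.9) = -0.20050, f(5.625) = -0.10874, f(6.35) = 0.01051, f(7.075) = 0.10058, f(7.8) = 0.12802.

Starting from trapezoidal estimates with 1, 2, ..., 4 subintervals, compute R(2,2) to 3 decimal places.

R(0,0) (trapezoid, 1 panel, h=2.9000): -0.10510
R(1,0) (trapezoid, 2 panels, h=1.4500): -0.03731
R(2,0) (trapezoid, 4 panels, h=0.7250): -0.02457
R(1,1) = -0.03731 + (-0.03731 − (-0.10510))/3 = -0.01471
R(2,1) = -0.02457 + (-0.02457 − (-0.03731))/3 = -0.02032
R(2,2) = -0.02032 + (-0.02032 − (-0.01471))/15 = -0.02069

-0.021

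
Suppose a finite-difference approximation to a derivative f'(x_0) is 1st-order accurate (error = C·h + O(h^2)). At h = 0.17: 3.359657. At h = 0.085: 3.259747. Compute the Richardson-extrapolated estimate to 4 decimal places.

The leading error scales as h; refining by a factor of 2 reduces it by 2^1 = 2.
Extrapolated value = (2·A(h/2) − A(h)) / (2 − 1)
= (2·3.259747 − 3.359657) / 1
= 3.159837 / 1 = 3.159837

3.1598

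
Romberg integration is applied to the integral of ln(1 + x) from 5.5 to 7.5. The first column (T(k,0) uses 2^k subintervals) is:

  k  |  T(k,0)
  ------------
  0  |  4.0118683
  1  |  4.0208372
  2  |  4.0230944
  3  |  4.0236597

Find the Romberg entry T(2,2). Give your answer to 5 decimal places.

T(1,1) = 4.0208372 + (4.0208372 − 4.0118683)/3 = 4.0238268
T(2,1) = 4.0230944 + (4.0230944 − 4.0208372)/3 = 4.0238468
T(2,2) = 4.0238468 + (4.0238468 − 4.0238268)/15 = 4.0238481

4.02385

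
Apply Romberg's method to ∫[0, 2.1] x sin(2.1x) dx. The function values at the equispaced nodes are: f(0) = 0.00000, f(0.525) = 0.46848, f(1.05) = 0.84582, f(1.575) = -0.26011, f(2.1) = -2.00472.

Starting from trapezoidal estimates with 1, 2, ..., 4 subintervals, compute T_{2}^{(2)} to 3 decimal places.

T_{0}^{(0)} (trapezoid, 1 panel, h=2.1000): -2.10496
T_{1}^{(0)} (trapezoid, 2 panels, h=1.0500): -0.16437
T_{2}^{(0)} (trapezoid, 4 panels, h=0.5250): 0.02721
T_{1}^{(1)} = -0.16437 + (-0.16437 − (-2.10496))/3 = 0.48249
T_{2}^{(1)} = 0.02721 + (0.02721 − (-0.16437))/3 = 0.09107
T_{2}^{(2)} = 0.09107 + (0.09107 − 0.48249)/15 = 0.06498

0.065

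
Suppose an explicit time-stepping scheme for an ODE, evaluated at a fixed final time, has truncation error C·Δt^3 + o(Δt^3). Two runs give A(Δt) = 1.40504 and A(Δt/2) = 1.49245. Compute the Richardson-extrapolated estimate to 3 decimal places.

The leading error scales as Δt^3; refining by a factor of 2 reduces it by 2^3 = 8.
Extrapolated value = (8·A(Δt/2) − A(Δt)) / (8 − 1)
= (8·1.49245 − 1.40504) / 7
= 10.53456 / 7 = 1.50494

1.505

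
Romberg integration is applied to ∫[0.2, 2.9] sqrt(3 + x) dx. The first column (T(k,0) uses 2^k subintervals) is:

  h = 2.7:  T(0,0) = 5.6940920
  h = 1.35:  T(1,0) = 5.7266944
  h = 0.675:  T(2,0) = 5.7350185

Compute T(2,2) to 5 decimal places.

5.73781

Richardson extrapolation on the trapezoidal column (denominator 4−1=3):
T(1,1) = 5.7266944 + (5.7266944 − 5.6940920)/3 = 5.7375619
T(2,1) = (4·5.7350185 − 5.7266944) / 3 = 5.7377932
T(2,2) = (16·5.7377932 − 5.7375619) / 15 = 5.7378086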